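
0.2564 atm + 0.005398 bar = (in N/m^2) 1 atm = 101325 Pa, so 0.2564 atm = 0.2564 * 101325 = 25979.73 Pa. 1 bar = 100000 Pa, so 0.005398 bar = 0.005398 * 100000 = 539.8 Pa. Sum: 25979.73 + 539.8 = 26519.53 Pa. 26519.53 Pa = 26519.53 N/m^2 ≈ 2.652e+04 N/m^2 (4 s.f.). Final answer: 2.652e+04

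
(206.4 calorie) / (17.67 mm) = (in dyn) 1 calorie = 4.184 J, so 206.4 calorie = 206.4 * 4.184 = 863.5776 J. 1 mm = 0.001 m, so 17.67 mm = 17.67 * 0.001 = 0.01767 m. Combine: 863.5776 J / 0.01767 m = 48872.53 N. 1 dyn = 1e-05 N, so 48872.53 N = 48872.53 / 1e-05 = 4.887253e+09 dyn ≈ 4.887e+09 dyn (4 s.f.). Final answer: 4.887e+09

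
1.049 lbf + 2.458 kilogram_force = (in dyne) 1 lbf = 4.4482216 N, so 1.049 lbf = 1.049 * 4.4482216 = 4.6661845 N. 1 kilogram_force = 9.80665 N, so 2.458 kilogram_force = 2.458 * 9.80665 = 24.104746 N. Sum: 4.6661845 + 24.104746 = 28.77093 N. 1 dyne = 1e-05 N, so 28.77093 N = 28.77093 / 1e-05 = 2877093 dyne ≈ 2.877e+06 dyne (4 s.f.). Final answer: 2.877e+06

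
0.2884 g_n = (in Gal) 282.8. Check: 1 g_n = 9.80665 m/s^2, so 0.2884 g_n = 0.2884 * 9.80665 = 2.8282379 m/s^2. 1 Gal = 0.01 m/s^2, so 2.8282379 m/s^2 = 2.8282379 / 0.01 = 282.82379 Gal ≈ 282.8 Gal (4 s.f.).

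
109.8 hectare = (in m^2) 1.098e+06. Check: 1 hectare = 10000 m^2, so 109.8 hectare = 109.8 * 10000 = 1098000 m^2. Result: 1098000 m^2 ≈ 1.098e+06 m^2 (4 s.f.).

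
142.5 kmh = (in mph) 88.55. Check: 1 kmh = 0.27777778 m/s, so 142.5 kmh = 142.5 * 0.27777778 = 39.583333 m/s. 1 mph = 0.44704 m/s, so 39.583333 m/s = 39.583333 / 0.44704 = 88.545395 mph ≈ 88.55 mph (4 s.f.).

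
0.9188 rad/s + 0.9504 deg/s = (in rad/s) 0.9354. Check: 0.9188 rad/s is already in rad/s. 1 deg/s = 0.017453293 rad/s, so 0.9504 deg/s = 0.9504 * 0.017453293 = 0.016587609 rad/s. Sum: 0.9188 + 0.016587609 = 0.93538761 rad/s. Result: 0.93538761 rad/s ≈ 0.9354 rad/s (4 s.f.).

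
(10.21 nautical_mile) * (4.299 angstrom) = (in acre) 2.009e-09. Check: 1 nautical_mile = 1852 m, so 10.21 nautical_mile = 10.21 * 1852 = 18908.92 m. 1 angstrom = 1e-10 m, so 4.299 angstrom = 4.299 * 1e-10 = 4.299e-10 m. Combine: 18908.92 m * 4.299e-10 m = 8.1289447e-06 m^2. 1 acre = 4046.8564 m^2, so 8.1289447e-06 m^2 = 8.1289447e-06 / 4046.8564 = 2.008706e-09 acre ≈ 2.009e-09 acre (4 s.f.).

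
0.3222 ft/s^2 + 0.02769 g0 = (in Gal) 36.98. Check: 1 ft/s^2 = 0.3048 m/s^2, so 0.3222 ft/s^2 = 0.3222 * 0.3048 = 0.09820656 m/s^2. 1 g0 = 9.80665 m/s^2, so 0.02769 g0 = 0.02769 * 9.80665 = 0.27154614 m/s^2. Sum: 0.09820656 + 0.27154614 = 0.3697527 m/s^2. 1 Gal = 0.01 m/s^2, so 0.3697527 m/s^2 = 0.3697527 / 0.01 = 36.97527 Gal ≈ 36.98 Gal (4 s.f.).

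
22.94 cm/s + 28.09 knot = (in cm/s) 1468. Check: 1 cm/s = 0.01 m/s, so 22.94 cm/s = 22.94 * 0.01 = 0.2294 m/s. 1 knot = 0.51444444 m/s, so 28.09 knot = 28.09 * 0.51444444 = 14.450744 m/s. Sum: 0.2294 + 14.450744 = 14.680144 m/s. 1 cm/s = 0.01 m/s, so 14.680144 m/s = 14.680144 / 0.01 = 1468.0144 cm/s ≈ 1468 cm/s (4 s.f.).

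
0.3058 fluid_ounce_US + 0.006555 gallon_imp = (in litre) 0.03884. Check: 1 fluid_ounce_US = 2.957353e-05 m^3, so 0.3058 fluid_ounce_US = 0.3058 * 2.957353e-05 = 9.0435853e-06 m^3. 1 gallon_imp = 0.00454609 m^3, so 0.006555 gallon_imp = 0.006555 * 0.00454609 = 2.979962e-05 m^3. Sum: 9.0435853e-06 + 2.979962e-05 = 3.8843205e-05 m^3. 1 litre = 0.001 m^3, so 3.8843205e-05 m^3 = 3.8843205e-05 / 0.001 = 0.038843205 litre ≈ 0.03884 litre (4 s.f.).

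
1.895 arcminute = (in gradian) 0.03509. Check: 1 arcminute = 0.00029088821 rad, so 1.895 arcminute = 1.895 * 0.00029088821 = 0.00055123316 rad. 1 gradian = 0.015707963 rad, so 0.00055123316 rad = 0.00055123316 / 0.015707963 = 0.035092593 gradian ≈ 0.03509 gradian (4 s.f.).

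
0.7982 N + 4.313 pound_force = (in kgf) 2.038. Check: 0.7982 N is already in N. 1 pound_force = 4.4482216 N, so 4.313 pound_force = 4.313 * 4.4482216 = 19.18518 N. Sum: 0.7982 + 19.18518 = 19.98338 N. 1 kgf = 9.80665 N, so 19.98338 N = 19.98338 / 9.80665 = 2.0377376 kgf ≈ 2.038 kgf (4 s.f.).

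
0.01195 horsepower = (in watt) 1 horsepower = 745.69987 W, so 0.01195 horsepower = 0.01195 * 745.69987 = 8.9111135 W. 8.9111135 W = 8.9111135 watt ≈ 8.911 watt (4 s.f.). Final answer: 8.911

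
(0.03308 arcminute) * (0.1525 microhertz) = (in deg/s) 1 arcminute = 0.00029088821 rad, so 0.03308 arcminute = 0.03308 * 0.00029088821 = 9.6225819e-06 rad. 1 microhertz = 1e-06 Hz, so 0.1525 microhertz = 0.1525 * 1e-06 = 1.525e-07 Hz. Combine: 9.6225819e-06 rad * 1.525e-07 Hz = 1.4674437e-12 rad/s. 1 deg/s = 0.017453293 rad/s, so 1.4674437e-12 rad/s = 1.4674437e-12 / 0.017453293 = 8.4078333e-11 deg/s ≈ 8.408e-11 deg/s (4 s.f.). Final answer: 8.408e-11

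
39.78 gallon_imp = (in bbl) 1 gallon_imp = 0.00454609 m^3, so 39.78 gallon_imp = 39.78 * 0.00454609 = 0.18084346 m^3. 1 bbl = 0.15898729 m^3, so 0.18084346 m^3 = 0.18084346 / 0.15898729 = 1.1374711 bbl ≈ 1.137 bbl (4 s.f.). Final answer: 1.137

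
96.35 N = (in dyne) 9.635e+06. Check: 1 dyne = 1e-05 N, so 96.35 N = 96.35 / 1e-05 = 9635000 dyne ≈ 9.635e+06 dyne (4 s.f.).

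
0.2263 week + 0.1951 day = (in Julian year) 0.004871. Check: 1 week = 604800 s, so 0.2263 week = 0.2263 * 604800 = 136866.24 s. 1 day = 86400 s, so 0.1951 day = 0.1951 * 86400 = 16856.64 s. Sum: 136866.24 + 16856.64 = 153722.88 s. 1 Julian year = 31557600 s, so 153722.88 s = 153722.88 / 31557600 = 0.0048711841 Julian year ≈ 0.004871 Julian year (4 s.f.).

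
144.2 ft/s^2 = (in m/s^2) 1 ft/s^2 = 0.3048 m/s^2, so 144.2 ft/s^2 = 144.2 * 0.3048 = 43.95216 m/s^2. Result: 43.95216 m/s^2 ≈ 43.95 m/s^2 (4 s.f.). Final answer: 43.95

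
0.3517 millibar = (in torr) 0.2638. Check: 1 millibar = 100 Pa, so 0.3517 millibar = 0.3517 * 100 = 35.17 Pa. 1 torr = 133.32237 Pa, so 35.17 Pa = 35.17 / 133.32237 = 0.26379669 torr ≈ 0.2638 torr (4 s.f.).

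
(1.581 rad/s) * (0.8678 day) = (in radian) 1.185e+05. Check: 1.581 rad/s is already in rad/s. 1 day = 86400 s, so 0.8678 day = 0.8678 * 86400 = 74977.92 s. Combine: 1.581 rad/s * 74977.92 s = 118540.09 rad. 118540.09 rad = 118540.09 radian ≈ 1.185e+05 radian (4 s.f.).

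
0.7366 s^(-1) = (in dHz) 0.7366 s^(-1) = 0.7366 Hz. 1 dHz = 0.1 Hz, so 0.7366 Hz = 0.7366 / 0.1 = 7.366 dHz. Final answer: 7.366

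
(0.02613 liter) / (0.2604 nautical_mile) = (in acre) 1.339e-11. Check: 1 liter = 0.001 m^3, so 0.02613 liter = 0.02613 * 0.001 = 2.613e-05 m^3. 1 nautical_mile = 1852 m, so 0.2604 nautical_mile = 0.2604 * 1852 = 482.2608 m. Combine: 2.613e-05 m^3 / 482.2608 m = 5.4182301e-08 m^2. 1 acre = 4046.8564 m^2, so 5.4182301e-08 m^2 = 5.4182301e-08 / 4046.8564 = 1.3388738e-11 acre ≈ 1.339e-11 acre (4 s.f.).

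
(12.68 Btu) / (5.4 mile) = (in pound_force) 1 Btu = 1055.0559 J, so 12.68 Btu = 12.68 * 1055.0559 = 13378.108 J. 1 mile = 1609.344 m, so 5.4 mile = 5.4 * 1609.344 = 8690.4576 m. Combine: 13378.108 J / 8690.4576 m = 1.539402 N. 1 pound_force = 4.4482216 N, so 1.539402 N = 1.539402 / 4.4482216 = 0.34607135 pound_force ≈ 0.3461 pound_force (4 s.f.). Final answer: 0.3461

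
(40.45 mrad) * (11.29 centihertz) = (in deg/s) 0.2617. Check: 1 mrad = 0.001 rad, so 40.45 mrad = 40.45 * 0.001 = 0.04045 rad. 1 centihertz = 0.01 Hz, so 11.29 centihertz = 11.29 * 0.01 = 0.1129 Hz. Combine: 0.04045 rad * 0.1129 Hz = 0.004566805 rad/s. 1 deg/s = 0.017453293 rad/s, so 0.004566805 rad/s = 0.004566805 / 0.017453293 = 0.26165865 deg/s ≈ 0.2617 deg/s (4 s.f.).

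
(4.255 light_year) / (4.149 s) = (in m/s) 9.702e+15. Check: 1 light_year = 9.4607305e+15 m, so 4.255 light_year = 4.255 * 9.4607305e+15 = 4.0255408e+16 m. 4.149 s is already in s. Combine: 4.0255408e+16 m / 4.149 s = 9.7024363e+15 m/s. Result: 9.7024363e+15 m/s ≈ 9.702e+15 m/s (4 s.f.).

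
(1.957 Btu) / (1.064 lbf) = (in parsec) 1.414e-14. Check: 1 Btu = 1055.0559 J, so 1.957 Btu = 1.957 * 1055.0559 = 2064.7443 J. 1 lbf = 4.4482216 N, so 1.064 lbf = 1.064 * 4.4482216 = 4.7329078 N. Combine: 2064.7443 J / 4.7329078 N = 436.25281 m. 1 parsec = 3.0856776e+16 m, so 436.25281 m = 436.25281 / 3.0856776e+16 = 1.4137991e-14 parsec ≈ 1.414e-14 parsec (4 s.f.).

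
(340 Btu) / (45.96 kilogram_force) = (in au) 5.32e-09. Check: 1 Btu = 1055.0559 J, so 340 Btu = 340 * 1055.0559 = 358718.99 J. 1 kilogram_force = 9.80665 N, so 45.96 kilogram_force = 45.96 * 9.80665 = 450.71363 N. Combine: 358718.99 J / 450.71363 N = 795.89114 m. 1 au = 1.4959787e+11 m, so 795.89114 m = 795.89114 / 1.4959787e+11 = 5.3202037e-09 au ≈ 5.32e-09 au (4 s.f.).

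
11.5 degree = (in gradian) 1 degree = 0.017453293 rad, so 11.5 degree = 11.5 * 0.017453293 = 0.20071286 rad. 1 gradian = 0.015707963 rad, so 0.20071286 rad = 0.20071286 / 0.015707963 = 12.777778 gradian ≈ 12.78 gradian (4 s.f.). Final answer: 12.78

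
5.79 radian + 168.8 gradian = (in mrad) 5.79 radian = 5.79 rad. 1 gradian = 0.015707963 rad, so 168.8 gradian = 168.8 * 0.015707963 = 2.6515042 rad. Sum: 5.79 + 2.6515042 = 8.4415042 rad. 1 mrad = 0.001 rad, so 8.4415042 rad = 8.4415042 / 0.001 = 8441.5042 mrad ≈ 8442 mrad (4 s.f.). Final answer: 8442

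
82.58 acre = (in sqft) 3.597e+06. Check: 1 acre = 4046.8564 m^2, so 82.58 acre = 82.58 * 4046.8564 = 334189.4 m^2. 1 sqft = 0.09290304 m^2, so 334189.4 m^2 = 334189.4 / 0.09290304 = 3597184.8 sqft ≈ 3.597e+06 sqft (4 s.f.).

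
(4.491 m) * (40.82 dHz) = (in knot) 4.491 m is already in m. 1 dHz = 0.1 Hz, so 40.82 dHz = 40.82 * 0.1 = 4.082 Hz. Combine: 4.491 m * 4.082 Hz = 18.332262 m/s. 1 knot = 0.51444444 m/s, so 18.332262 m/s = 18.332262 / 0.51444444 = 35.635067 knot ≈ 35.64 knot (4 s.f.). Final answer: 35.64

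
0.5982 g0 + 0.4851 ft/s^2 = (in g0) 0.6133. Check: 1 g0 = 9.80665 m/s^2, so 0.5982 g0 = 0.5982 * 9.80665 = 5.866338 m/s^2. 1 ft/s^2 = 0.3048 m/s^2, so 0.4851 ft/s^2 = 0.4851 * 0.3048 = 0.14785848 m/s^2. Sum: 5.866338 + 0.14785848 = 6.0141965 m/s^2. 1 g0 = 9.80665 m/s^2, so 6.0141965 m/s^2 = 6.0141965 / 9.80665 = 0.61327737 g0 ≈ 0.6133 g0 (4 s.f.).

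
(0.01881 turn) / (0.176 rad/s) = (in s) 0.6715. Check: 1 turn = 6.2831853 rad, so 0.01881 turn = 0.01881 * 6.2831853 = 0.11818672 rad. 0.176 rad/s is already in rad/s. Combine: 0.11818672 rad / 0.176 rad/s = 0.67151543 s. Result: 0.67151543 s ≈ 0.6715 s (4 s.f.).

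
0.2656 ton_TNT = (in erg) 1.111e+16. Check: 1 ton_TNT = 4.184e+09 J, so 0.2656 ton_TNT = 0.2656 * 4.184e+09 = 1.1112704e+09 J. 1 erg = 1e-07 J, so 1.1112704e+09 J = 1.1112704e+09 / 1e-07 = 1.1112704e+16 erg ≈ 1.111e+16 erg (4 s.f.).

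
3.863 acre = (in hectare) 1 acre = 4046.8564 m^2, so 3.863 acre = 3.863 * 4046.8564 = 15633.006 m^2. 1 hectare = 10000 m^2, so 15633.006 m^2 = 15633.006 / 10000 = 1.5633006 hectare ≈ 1.563 hectare (4 s.f.). Final answer: 1.563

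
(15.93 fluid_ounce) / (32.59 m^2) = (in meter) 1 fluid_ounce = 2.957353e-05 m^3, so 15.93 fluid_ounce = 15.93 * 2.957353e-05 = 0.00047110633 m^3. 32.59 m^2 is already in m^2. Combine: 0.00047110633 m^3 / 32.59 m^2 = 1.4455549e-05 m. 1.4455549e-05 m = 1.4455549e-05 meter ≈ 1.446e-05 meter (4 s.f.). Final answer: 1.446e-05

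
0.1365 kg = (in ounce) 1 ounce = 0.028349523 kg, so 0.1365 kg = 0.1365 / 0.028349523 = 4.8148958 ounce ≈ 4.815 ounce (4 s.f.). Final answer: 4.815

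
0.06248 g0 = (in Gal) 1 g0 = 9.80665 m/s^2, so 0.06248 g0 = 0.06248 * 9.80665 = 0.61271949 m/s^2. 1 Gal = 0.01 m/s^2, so 0.61271949 m/s^2 = 0.61271949 / 0.01 = 61.271949 Gal ≈ 61.27 Gal (4 s.f.). Final answer: 61.27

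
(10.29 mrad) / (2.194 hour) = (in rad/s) 1 mrad = 0.001 rad, so 10.29 mrad = 10.29 * 0.001 = 0.01029 rad. 1 hour = 3600 s, so 2.194 hour = 2.194 * 3600 = 7898.4 s. Combine: 0.01029 rad / 7898.4 s = 1.3027955e-06 rad/s. Result: 1.3027955e-06 rad/s ≈ 1.303e-06 rad/s (4 s.f.). Final answer: 1.303e-06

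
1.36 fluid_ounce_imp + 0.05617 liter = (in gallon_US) 1 fluid_ounce_imp = 2.8413063e-05 m^3, so 1.36 fluid_ounce_imp = 1.36 * 2.8413063e-05 = 3.8641765e-05 m^3. 1 liter = 0.001 m^3, so 0.05617 liter = 0.05617 * 0.001 = 5.617e-05 m^3. Sum: 3.8641765e-05 + 5.617e-05 = 9.4811765e-05 m^3. 1 gallon_US = 0.0037854118 m^3, so 9.4811765e-05 m^3 = 9.4811765e-05 / 0.0037854118 = 0.025046619 gallon_US ≈ 0.02505 gallon_US (4 s.f.). Final answer: 0.02505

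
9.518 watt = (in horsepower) 0.01276. Check: 9.518 watt = 9.518 W. 1 horsepower = 745.69987 W, so 9.518 W = 9.518 / 745.69987 = 0.012763848 horsepower ≈ 0.01276 horsepower (4 s.f.).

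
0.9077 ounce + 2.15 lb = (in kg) 1.001. Check: 1 ounce = 0.028349523 kg, so 0.9077 ounce = 0.9077 * 0.028349523 = 0.025732862 kg. 1 lb = 0.45359237 kg, so 2.15 lb = 2.15 * 0.45359237 = 0.9752236 kg. Sum: 0.025732862 + 0.9752236 = 1.0009565 kg. Result: 1.0009565 kg ≈ 1.001 kg (4 s.f.).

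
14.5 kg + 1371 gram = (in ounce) 559.8. Check: 14.5 kg is already in kg. 1 gram = 0.001 kg, so 1371 gram = 1371 * 0.001 = 1.371 kg. Sum: 14.5 + 1.371 = 15.871 kg. 1 ounce = 0.028349523 kg, so 15.871 kg = 15.871 / 0.028349523 = 559.83305 ounce ≈ 559.8 ounce (4 s.f.).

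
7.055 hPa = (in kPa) 0.7055. Check: 1 hPa = 100 Pa, so 7.055 hPa = 7.055 * 100 = 705.5 Pa. 1 kPa = 1000 Pa, so 705.5 Pa = 705.5 / 1000 = 0.7055 kPa.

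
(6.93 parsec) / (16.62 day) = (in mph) 1 parsec = 3.0856776e+16 m, so 6.93 parsec = 6.93 * 3.0856776e+16 = 2.1383746e+17 m. 1 day = 86400 s, so 16.62 day = 16.62 * 86400 = 1435968 s. Combine: 2.1383746e+17 m / 1435968 s = 1.489152e+11 m/s. 1 mph = 0.44704 m/s, so 1.489152e+11 m/s = 1.489152e+11 / 0.44704 = 3.3311381e+11 mph ≈ 3.331e+11 mph (4 s.f.). Final answer: 3.331e+11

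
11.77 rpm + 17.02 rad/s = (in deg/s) 1 rpm = 0.10471976 rad/s, so 11.77 rpm = 11.77 * 0.10471976 = 1.2325515 rad/s. 17.02 rad/s is already in rad/s. Sum: 1.2325515 + 17.02 = 18.252552 rad/s. 1 deg/s = 0.017453293 rad/s, so 18.252552 rad/s = 18.252552 / 0.017453293 = 1045.7942 deg/s ≈ 1046 deg/s (4 s.f.). Final answer: 1046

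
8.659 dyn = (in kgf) 1 dyn = 1e-05 N, so 8.659 dyn = 8.659 * 1e-05 = 8.659e-05 N. 1 kgf = 9.80665 N, so 8.659e-05 N = 8.659e-05 / 9.80665 = 8.8297227e-06 kgf ≈ 8.83e-06 kgf (4 s.f.). Final answer: 8.83e-06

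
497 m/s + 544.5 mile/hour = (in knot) 497 m/s is already in m/s. 1 mile/hour = 0.44704 m/s, so 544.5 mile/hour = 544.5 * 0.44704 = 243.41328 m/s. Sum: 497 + 243.41328 = 740.41328 m/s. 1 knot = 0.51444444 m/s, so 740.41328 m/s = 740.41328 / 0.51444444 = 1439.2483 knot ≈ 1439 knot (4 s.f.). Final answer: 1439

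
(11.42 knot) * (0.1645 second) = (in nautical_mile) 1 knot = 0.51444444 m/s, so 11.42 knot = 11.42 * 0.51444444 = 5.8749556 m/s. 0.1645 second = 0.1645 s. Combine: 5.8749556 m/s * 0.1645 s = 0.96643019 m. 1 nautical_mile = 1852 m, so 0.96643019 m = 0.96643019 / 1852 = 0.00052183056 nautical_mile ≈ 0.0005218 nautical_mile (4 s.f.). Final answer: 0.0005218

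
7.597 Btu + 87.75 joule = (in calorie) 1 Btu = 1055.0559 J, so 7.597 Btu = 7.597 * 1055.0559 = 8015.2593 J. 87.75 joule = 87.75 J. Sum: 8015.2593 + 87.75 = 8103.0093 J. 1 calorie = 4.184 J, so 8103.0093 J = 8103.0093 / 4.184 = 1936.6657 calorie ≈ 1937 calorie (4 s.f.). Final answer: 1937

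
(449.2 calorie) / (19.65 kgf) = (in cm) 975.3. Check: 1 calorie = 4.184 J, so 449.2 calorie = 449.2 * 4.184 = 1879.4528 J. 1 kgf = 9.80665 N, so 19.65 kgf = 19.65 * 9.80665 = 192.70067 N. Combine: 1879.4528 J / 192.70067 N = 9.7532239 m. 1 cm = 0.01 m, so 9.7532239 m = 9.7532239 / 0.01 = 975.32239 cm ≈ 975.3 cm (4 s.f.).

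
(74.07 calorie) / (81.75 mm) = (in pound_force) 1 calorie = 4.184 J, so 74.07 calorie = 74.07 * 4.184 = 309.90888 J. 1 mm = 0.001 m, so 81.75 mm = 81.75 * 0.001 = 0.08175 m. Combine: 309.90888 J / 0.08175 m = 3790.9343 N. 1 pound_force = 4.4482216 N, so 3790.9343 N = 3790.9343 / 4.4482216 = 852.23594 pound_force ≈ 852.2 pound_force (4 s.f.). Final answer: 852.2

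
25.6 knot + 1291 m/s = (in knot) 2535. Check: 1 knot = 0.51444444 m/s, so 25.6 knot = 25.6 * 0.51444444 = 13.169778 m/s. 1291 m/s is already in m/s. Sum: 13.169778 + 1291 = 1304.1698 m/s. 1 knot = 0.51444444 m/s, so 1304.1698 m/s = 1304.1698 / 0.51444444 = 2535.1032 knot ≈ 2535 knot (4 s.f.).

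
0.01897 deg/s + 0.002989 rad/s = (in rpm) 1 deg/s = 0.017453293 rad/s, so 0.01897 deg/s = 0.01897 * 0.017453293 = 0.00033108896 rad/s. 0.002989 rad/s is already in rad/s. Sum: 0.00033108896 + 0.002989 = 0.003320089 rad/s. 1 rpm = 0.10471976 rad/s, so 0.003320089 rad/s = 0.003320089 / 0.10471976 = 0.031704514 rpm ≈ 0.0317 rpm (4 s.f.). Final answer: 0.0317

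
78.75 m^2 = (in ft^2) 1 ft^2 = 0.09290304 m^2, so 78.75 m^2 = 78.75 / 0.09290304 = 847.65795 ft^2 ≈ 847.7 ft^2 (4 s.f.). Final answer: 847.7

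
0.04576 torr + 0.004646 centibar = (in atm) 1 torr = 133.32237 Pa, so 0.04576 torr = 0.04576 * 133.32237 = 6.1008316 Pa. 1 centibar = 1000 Pa, so 0.004646 centibar = 0.004646 * 1000 = 4.646 Pa. Sum: 6.1008316 + 4.646 = 10.746832 Pa. 1 atm = 101325 Pa, so 10.746832 Pa = 10.746832 / 101325 = 0.00010606298 atm ≈ 0.0001061 atm (4 s.f.). Final answer: 0.0001061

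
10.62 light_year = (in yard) 1 light_year = 9.4607305e+15 m, so 10.62 light_year = 10.62 * 9.4607305e+15 = 1.0047296e+17 m. 1 yard = 0.9144 m, so 1.0047296e+17 m = 1.0047296e+17 / 0.9144 = 1.0987856e+17 yard ≈ 1.099e+17 yard (4 s.f.). Final answer: 1.099e+17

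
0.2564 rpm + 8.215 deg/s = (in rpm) 1 rpm = 0.10471976 rad/s, so 0.2564 rpm = 0.2564 * 0.10471976 = 0.026850145 rad/s. 1 deg/s = 0.017453293 rad/s, so 8.215 deg/s = 8.215 * 0.017453293 = 0.1433788 rad/s. Sum: 0.026850145 + 0.1433788 = 0.17022894 rad/s. 1 rpm = 0.10471976 rad/s, so 0.17022894 rad/s = 0.17022894 / 0.10471976 = 1.6255667 rpm ≈ 1.626 rpm (4 s.f.). Final answer: 1.626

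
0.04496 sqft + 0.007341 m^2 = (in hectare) 1 sqft = 0.09290304 m^2, so 0.04496 sqft = 0.04496 * 0.09290304 = 0.0041769207 m^2. 0.007341 m^2 is already in m^2. Sum: 0.0041769207 + 0.007341 = 0.011517921 m^2. 1 hectare = 10000 m^2, so 0.011517921 m^2 = 0.011517921 / 10000 = 1.1517921e-06 hectare ≈ 1.152e-06 hectare (4 s.f.). Final answer: 1.152e-06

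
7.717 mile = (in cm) 1.242e+06. Check: 1 mile = 1609.344 m, so 7.717 mile = 7.717 * 1609.344 = 12419.308 m. 1 cm = 0.01 m, so 12419.308 m = 12419.308 / 0.01 = 1241930.8 cm ≈ 1.242e+06 cm (4 s.f.).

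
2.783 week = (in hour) 467.5. Check: 1 week = 604800 s, so 2.783 week = 2.783 * 604800 = 1683158.4 s. 1 hour = 3600 s, so 1683158.4 s = 1683158.4 / 3600 = 467.544 hour ≈ 467.5 hour (4 s.f.).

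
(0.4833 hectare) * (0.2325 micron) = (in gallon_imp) 0.2472. Check: 1 hectare = 10000 m^2, so 0.4833 hectare = 0.4833 * 10000 = 4833 m^2. 1 micron = 1e-06 m, so 0.2325 micron = 0.2325 * 1e-06 = 2.325e-07 m. Combine: 4833 m^2 * 2.325e-07 m = 0.0011236725 m^3. 1 gallon_imp = 0.00454609 m^3, so 0.0011236725 m^3 = 0.0011236725 / 0.00454609 = 0.2471734 gallon_imp ≈ 0.2472 gallon_imp (4 s.f.).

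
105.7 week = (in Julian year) 1 week = 604800 s, so 105.7 week = 105.7 * 604800 = 63927360 s. 1 Julian year = 31557600 s, so 63927360 s = 63927360 / 31557600 = 2.0257358 Julian year ≈ 2.026 Julian year (4 s.f.). Final answer: 2.026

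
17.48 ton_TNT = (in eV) 4.565e+29. Check: 1 ton_TNT = 4.184e+09 J, so 17.48 ton_TNT = 17.48 * 4.184e+09 = 7.313632e+10 J. 1 eV = 1.6021766e-19 J, so 7.313632e+10 J = 7.313632e+10 / 1.6021766e-19 = 4.56481e+29 eV ≈ 4.565e+29 eV (4 s.f.).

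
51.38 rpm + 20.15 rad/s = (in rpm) 243.8. Check: 1 rpm = 0.10471976 rad/s, so 51.38 rpm = 51.38 * 0.10471976 = 5.380501 rad/s. 20.15 rad/s is already in rad/s. Sum: 5.380501 + 20.15 = 25.530501 rad/s. 1 rpm = 0.10471976 rad/s, so 25.530501 rad/s = 25.530501 / 0.10471976 = 243.79833 rpm ≈ 243.8 rpm (4 s.f.).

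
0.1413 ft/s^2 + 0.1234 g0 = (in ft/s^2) 1 ft/s^2 = 0.3048 m/s^2, so 0.1413 ft/s^2 = 0.1413 * 0.3048 = 0.04306824 m/s^2. 1 g0 = 9.80665 m/s^2, so 0.1234 g0 = 0.1234 * 9.80665 = 1.2101406 m/s^2. Sum: 0.04306824 + 1.2101406 = 1.2532088 m/s^2. 1 ft/s^2 = 0.3048 m/s^2, so 1.2532088 m/s^2 = 1.2532088 / 0.3048 = 4.1115776 ft/s^2 ≈ 4.112 ft/s^2 (4 s.f.). Final answer: 4.112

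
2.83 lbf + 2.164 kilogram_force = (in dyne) 1 lbf = 4.4482216 N, so 2.83 lbf = 2.83 * 4.4482216 = 12.588467 N. 1 kilogram_force = 9.80665 N, so 2.164 kilogram_force = 2.164 * 9.80665 = 21.221591 N. Sum: 12.588467 + 21.221591 = 33.810058 N. 1 dyne = 1e-05 N, so 33.810058 N = 33.810058 / 1e-05 = 3381005.8 dyne ≈ 3.381e+06 dyne (4 s.f.). Final answer: 3.381e+06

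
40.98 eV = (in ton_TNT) 1.569e-27. Check: 1 eV = 1.6021766e-19 J, so 40.98 eV = 40.98 * 1.6021766e-19 = 6.5657198e-18 J. 1 ton_TNT = 4.184e+09 J, so 6.5657198e-18 J = 6.5657198e-18 / 4.184e+09 = 1.5692447e-27 ton_TNT ≈ 1.569e-27 ton_TNT (4 s.f.).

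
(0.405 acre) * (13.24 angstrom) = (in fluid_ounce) 1 acre = 4046.8564 m^2, so 0.405 acre = 0.405 * 4046.8564 = 1638.9769 m^2. 1 angstrom = 1e-10 m, so 13.24 angstrom = 13.24 * 1e-10 = 1.324e-09 m. Combine: 1638.9769 m^2 * 1.324e-09 m = 2.1700054e-06 m^3. 1 fluid_ounce = 2.957353e-05 m^3, so 2.1700054e-06 m^3 = 2.1700054e-06 / 2.957353e-05 = 0.07337661 fluid_ounce ≈ 0.07338 fluid_ounce (4 s.f.). Final answer: 0.07338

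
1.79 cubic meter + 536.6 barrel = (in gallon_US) 2.301e+04. Check: 1.79 cubic meter = 1.79 m^3. 1 barrel = 0.15898729 m^3, so 536.6 barrel = 536.6 * 0.15898729 = 85.312582 m^3. Sum: 1.79 + 85.312582 = 87.102582 m^3. 1 gallon_US = 0.0037854118 m^3, so 87.102582 m^3 = 87.102582 / 0.0037854118 = 23010.068 gallon_US ≈ 2.301e+04 gallon_US (4 s.f.).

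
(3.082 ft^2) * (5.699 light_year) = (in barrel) 1 ft^2 = 0.09290304 m^2, so 3.082 ft^2 = 3.082 * 0.09290304 = 0.28632717 m^2. 1 light_year = 9.4607305e+15 m, so 5.699 light_year = 5.699 * 9.4607305e+15 = 5.3916703e+16 m. Combine: 0.28632717 m^2 * 5.3916703e+16 m = 1.5437817e+16 m^3. 1 barrel = 0.15898729 m^3, so 1.5437817e+16 m^3 = 1.5437817e+16 / 0.15898729 = 9.7100947e+16 barrel ≈ 9.71e+16 barrel (4 s.f.). Final answer: 9.71e+16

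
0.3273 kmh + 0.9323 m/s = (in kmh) 1 kmh = 0.27777778 m/s, so 0.3273 kmh = 0.3273 * 0.27777778 = 0.090916667 m/s. 0.9323 m/s is already in m/s. Sum: 0.090916667 + 0.9323 = 1.0232167 m/s. 1 kmh = 0.27777778 m/s, so 1.0232167 m/s = 1.0232167 / 0.27777778 = 3.68358 kmh ≈ 3.684 kmh (4 s.f.). Final answer: 3.684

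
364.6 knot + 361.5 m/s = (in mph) 1 knot = 0.51444444 m/s, so 364.6 knot = 364.6 * 0.51444444 = 187.56644 m/s. 361.5 m/s is already in m/s. Sum: 187.56644 + 361.5 = 549.06644 m/s. 1 mph = 0.44704 m/s, so 549.06644 m/s = 549.06644 / 0.44704 = 1228.2267 mph ≈ 1228 mph (4 s.f.). Final answer: 1228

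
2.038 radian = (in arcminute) 2.038 radian = 2.038 rad. 1 arcminute = 0.00029088821 rad, so 2.038 rad = 2.038 / 0.00029088821 = 7006.1279 arcminute ≈ 7006 arcminute (4 s.f.). Final answer: 7006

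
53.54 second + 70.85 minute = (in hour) 53.54 second = 53.54 s. 1 minute = 60 s, so 70.85 minute = 70.85 * 60 = 4251 s. Sum: 53.54 + 4251 = 4304.54 s. 1 hour = 3600 s, so 4304.54 s = 4304.54 / 3600 = 1.1957056 hour ≈ 1.196 hour (4 s.f.). Final answer: 1.196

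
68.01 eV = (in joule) 1 eV = 1.6021766e-19 J, so 68.01 eV = 68.01 * 1.6021766e-19 = 1.0896403e-17 J. 1.0896403e-17 J = 1.0896403e-17 joule ≈ 1.09e-17 joule (4 s.f.). Final answer: 1.09e-17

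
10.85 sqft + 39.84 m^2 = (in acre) 1 sqft = 0.09290304 m^2, so 10.85 sqft = 10.85 * 0.09290304 = 1.007998 m^2. 39.84 m^2 is already in m^2. Sum: 1.007998 + 39.84 = 40.847998 m^2. 1 acre = 4046.8564 m^2, so 40.847998 m^2 = 40.847998 / 4046.8564 = 0.01009376 acre ≈ 0.01009 acre (4 s.f.). Final answer: 0.01009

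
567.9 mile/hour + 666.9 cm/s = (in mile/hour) 582.8. Check: 1 mile/hour = 0.44704 m/s, so 567.9 mile/hour = 567.9 * 0.44704 = 253.87402 m/s. 1 cm/s = 0.01 m/s, so 666.9 cm/s = 666.9 * 0.01 = 6.669 m/s. Sum: 253.87402 + 6.669 = 260.54302 m/s. 1 mile/hour = 0.44704 m/s, so 260.54302 m/s = 260.54302 / 0.44704 = 582.81813 mile/hour ≈ 582.8 mile/hour (4 s.f.).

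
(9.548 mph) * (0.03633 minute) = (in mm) 9304. Check: 1 mph = 0.44704 m/s, so 9.548 mph = 9.548 * 0.44704 = 4.2683379 m/s. 1 minute = 60 s, so 0.03633 minute = 0.03633 * 60 = 2.1798 s. Combine: 4.2683379 m/s * 2.1798 s = 9.304123 m. 1 mm = 0.001 m, so 9.304123 m = 9.304123 / 0.001 = 9304.123 mm ≈ 9304 mm (4 s.f.).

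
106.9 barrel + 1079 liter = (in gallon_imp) 1 barrel = 0.15898729 m^3, so 106.9 barrel = 106.9 * 0.15898729 = 16.995742 m^3. 1 liter = 0.001 m^3, so 1079 liter = 1079 * 0.001 = 1.079 m^3. Sum: 16.995742 + 1.079 = 18.074742 m^3. 1 gallon_imp = 0.00454609 m^3, so 18.074742 m^3 = 18.074742 / 0.00454609 = 3975.8874 gallon_imp ≈ 3976 gallon_imp (4 s.f.). Final answer: 3976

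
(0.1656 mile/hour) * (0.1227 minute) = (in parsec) 1.766e-17. Check: 1 mile/hour = 0.44704 m/s, so 0.1656 mile/hour = 0.1656 * 0.44704 = 0.074029824 m/s. 1 minute = 60 s, so 0.1227 minute = 0.1227 * 60 = 7.362 s. Combine: 0.074029824 m/s * 7.362 s = 0.54500756 m. 1 parsec = 3.0856776e+16 m, so 0.54500756 m = 0.54500756 / 3.0856776e+16 = 1.7662492e-17 parsec ≈ 1.766e-17 parsec (4 s.f.).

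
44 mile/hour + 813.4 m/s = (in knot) 1 mile/hour = 0.44704 m/s, so 44 mile/hour = 44 * 0.44704 = 19.66976 m/s. 813.4 m/s is already in m/s. Sum: 19.66976 + 813.4 = 833.06976 m/s. 1 knot = 0.51444444 m/s, so 833.06976 m/s = 833.06976 / 0.51444444 = 1619.3581 knot ≈ 1619 knot (4 s.f.). Final answer: 1619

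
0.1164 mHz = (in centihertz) 0.01164. Check: 1 mHz = 0.001 Hz, so 0.1164 mHz = 0.1164 * 0.001 = 0.0001164 Hz. 1 centihertz = 0.01 Hz, so 0.0001164 Hz = 0.0001164 / 0.01 = 0.01164 centihertz.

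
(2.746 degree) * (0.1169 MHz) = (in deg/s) 1 degree = 0.017453293 rad, so 2.746 degree = 2.746 * 0.017453293 = 0.047926741 rad. 1 MHz = 1000000 Hz, so 0.1169 MHz = 0.1169 * 1000000 = 116900 Hz. Combine: 0.047926741 rad * 116900 Hz = 5602.6361 rad/s. 1 deg/s = 0.017453293 rad/s, so 5602.6361 rad/s = 5602.6361 / 0.017453293 = 321007.4 deg/s ≈ 3.21e+05 deg/s (4 s.f.). Final answer: 3.21e+05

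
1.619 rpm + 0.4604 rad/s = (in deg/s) 1 rpm = 0.10471976 rad/s, so 1.619 rpm = 1.619 * 0.10471976 = 0.16954128 rad/s. 0.4604 rad/s is already in rad/s. Sum: 0.16954128 + 0.4604 = 0.62994128 rad/s. 1 deg/s = 0.017453293 rad/s, so 0.62994128 rad/s = 0.62994128 / 0.017453293 = 36.092977 deg/s ≈ 36.09 deg/s (4 s.f.). Final answer: 36.09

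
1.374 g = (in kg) 0.001374. Check: 1 g = 0.001 kg, so 1.374 g = 1.374 * 0.001 = 0.001374 kg. Result: 0.001374 kg.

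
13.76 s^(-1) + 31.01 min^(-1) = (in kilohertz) 0.01428. Check: 13.76 s^(-1) = 13.76 Hz. 1 min^(-1) = 0.016666667 Hz, so 31.01 min^(-1) = 31.01 * 0.016666667 = 0.51683333 Hz. Sum: 13.76 + 0.51683333 = 14.276833 Hz. 1 kilohertz = 1000 Hz, so 14.276833 Hz = 14.276833 / 1000 = 0.014276833 kilohertz ≈ 0.01428 kilohertz (4 s.f.).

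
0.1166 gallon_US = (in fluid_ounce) 1 gallon_US = 0.0037854118 m^3, so 0.1166 gallon_US = 0.1166 * 0.0037854118 = 0.00044137901 m^3. 1 fluid_ounce = 2.957353e-05 m^3, so 0.00044137901 m^3 = 0.00044137901 / 2.957353e-05 = 14.9248 fluid_ounce ≈ 14.92 fluid_ounce (4 s.f.). Final answer: 14.92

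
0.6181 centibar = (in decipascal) 1 centibar = 1000 Pa, so 0.6181 centibar = 0.6181 * 1000 = 618.1 Pa. 1 decipascal = 0.1 Pa, so 618.1 Pa = 618.1 / 0.1 = 6181 decipascal. Final answer: 6181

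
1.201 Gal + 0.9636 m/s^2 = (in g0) 0.09948. Check: 1 Gal = 0.01 m/s^2, so 1.201 Gal = 1.201 * 0.01 = 0.01201 m/s^2. 0.9636 m/s^2 is already in m/s^2. Sum: 0.01201 + 0.9636 = 0.97561 m/s^2. 1 g0 = 9.80665 m/s^2, so 0.97561 m/s^2 = 0.97561 / 9.80665 = 0.099484533 g0 ≈ 0.09948 g0 (4 s.f.).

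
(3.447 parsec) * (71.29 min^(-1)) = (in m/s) 1 parsec = 3.0856776e+16 m, so 3.447 parsec = 3.447 * 3.0856776e+16 = 1.0636331e+17 m. 1 min^(-1) = 0.016666667 Hz, so 71.29 min^(-1) = 71.29 * 0.016666667 = 1.1881667 Hz. Combine: 1.0636331e+17 m * 1.1881667 Hz = 1.2637734e+17 m/s. Result: 1.2637734e+17 m/s ≈ 1.264e+17 m/s (4 s.f.). Final answer: 1.264e+17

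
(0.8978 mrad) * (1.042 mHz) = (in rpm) 8.933e-06. Check: 1 mrad = 0.001 rad, so 0.8978 mrad = 0.8978 * 0.001 = 0.0008978 rad. 1 mHz = 0.001 Hz, so 1.042 mHz = 1.042 * 0.001 = 0.001042 Hz. Combine: 0.0008978 rad * 0.001042 Hz = 9.355076e-07 rad/s. 1 rpm = 0.10471976 rad/s, so 9.355076e-07 rad/s = 9.355076e-07 / 0.10471976 = 8.9334395e-06 rpm ≈ 8.933e-06 rpm (4 s.f.).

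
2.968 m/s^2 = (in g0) 0.3027. Check: 1 g0 = 9.80665 m/s^2, so 2.968 m/s^2 = 2.968 / 9.80665 = 0.30265177 g0 ≈ 0.3027 g0 (4 s.f.).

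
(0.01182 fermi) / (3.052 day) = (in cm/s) 4.482e-21. Check: 1 fermi = 1e-15 m, so 0.01182 fermi = 0.01182 * 1e-15 = 1.182e-17 m. 1 day = 86400 s, so 3.052 day = 3.052 * 86400 = 263692.8 s. Combine: 1.182e-17 m / 263692.8 s = 4.4824887e-23 m/s. 1 cm/s = 0.01 m/s, so 4.4824887e-23 m/s = 4.4824887e-23 / 0.01 = 4.4824887e-21 cm/s ≈ 4.482e-21 cm/s (4 s.f.).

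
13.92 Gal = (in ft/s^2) 1 Gal = 0.01 m/s^2, so 13.92 Gal = 13.92 * 0.01 = 0.1392 m/s^2. 1 ft/s^2 = 0.3048 m/s^2, so 0.1392 m/s^2 = 0.1392 / 0.3048 = 0.45669291 ft/s^2 ≈ 0.4567 ft/s^2 (4 s.f.). Final answer: 0.4567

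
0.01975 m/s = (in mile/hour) 1 mile/hour = 0.44704 m/s, so 0.01975 m/s = 0.01975 / 0.44704 = 0.044179492 mile/hour ≈ 0.04418 mile/hour (4 s.f.). Final answer: 0.04418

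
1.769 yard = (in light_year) 1 yard = 0.9144 m, so 1.769 yard = 1.769 * 0.9144 = 1.6175736 m. 1 light_year = 9.4607305e+15 m, so 1.6175736 m = 1.6175736 / 9.4607305e+15 = 1.7097766e-16 light_year ≈ 1.71e-16 light_year (4 s.f.). Final answer: 1.71e-16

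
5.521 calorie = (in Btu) 0.02189. Check: 1 calorie = 4.184 J, so 5.521 calorie = 5.521 * 4.184 = 23.099864 J. 1 Btu = 1055.0559 J, so 23.099864 J = 23.099864 / 1055.0559 = 0.021894447 Btu ≈ 0.02189 Btu (4 s.f.).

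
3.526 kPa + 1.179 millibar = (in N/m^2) 1 kPa = 1000 Pa, so 3.526 kPa = 3.526 * 1000 = 3526 Pa. 1 millibar = 100 Pa, so 1.179 millibar = 1.179 * 100 = 117.9 Pa. Sum: 3526 + 117.9 = 3643.9 Pa. 3643.9 Pa = 3643.9 N/m^2 ≈ 3644 N/m^2 (4 s.f.). Final answer: 3644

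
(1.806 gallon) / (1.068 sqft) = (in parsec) 1 gallon = 0.0037854118 m^3, so 1.806 gallon = 1.806 * 0.0037854118 = 0.0068364537 m^3. 1 sqft = 0.09290304 m^2, so 1.068 sqft = 1.068 * 0.09290304 = 0.099220447 m^2. Combine: 0.0068364537 m^3 / 0.099220447 m^2 = 0.068901662 m. 1 parsec = 3.0856776e+16 m, so 0.068901662 m = 0.068901662 / 3.0856776e+16 = 2.2329508e-18 parsec ≈ 2.233e-18 parsec (4 s.f.). Final answer: 2.233e-18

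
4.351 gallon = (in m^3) 1 gallon = 0.0037854118 m^3, so 4.351 gallon = 4.351 * 0.0037854118 = 0.016470327 m^3. Result: 0.016470327 m^3 ≈ 0.01647 m^3 (4 s.f.). Final answer: 0.01647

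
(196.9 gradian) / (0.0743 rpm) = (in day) 0.004601. Check: 1 gradian = 0.015707963 rad, so 196.9 gradian = 196.9 * 0.015707963 = 3.092898 rad. 1 rpm = 0.10471976 rad/s, so 0.0743 rpm = 0.0743 * 0.10471976 = 0.0077806778 rad/s. Combine: 3.092898 rad / 0.0077806778 rad/s = 397.51009 s. 1 day = 86400 s, so 397.51009 s = 397.51009 / 86400 = 0.0046008113 day ≈ 0.004601 day (4 s.f.).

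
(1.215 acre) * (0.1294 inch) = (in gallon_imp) 3555. Check: 1 acre = 4046.8564 m^2, so 1.215 acre = 1.215 * 4046.8564 = 4916.9306 m^2. 1 inch = 0.0254 m, so 0.1294 inch = 0.1294 * 0.0254 = 0.00328676 m. Combine: 4916.9306 m^2 * 0.00328676 m = 16.160771 m^3. 1 gallon_imp = 0.00454609 m^3, so 16.160771 m^3 = 16.160771 / 0.00454609 = 3554.8726 gallon_imp ≈ 3555 gallon_imp (4 s.f.).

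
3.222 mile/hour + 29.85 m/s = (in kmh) 112.6. Check: 1 mile/hour = 0.44704 m/s, so 3.222 mile/hour = 3.222 * 0.44704 = 1.4403629 m/s. 29.85 m/s is already in m/s. Sum: 1.4403629 + 29.85 = 31.290363 m/s. 1 kmh = 0.27777778 m/s, so 31.290363 m/s = 31.290363 / 0.27777778 = 112.64531 kmh ≈ 112.6 kmh (4 s.f.).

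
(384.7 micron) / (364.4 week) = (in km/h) 6.284e-12. Check: 1 micron = 1e-06 m, so 384.7 micron = 384.7 * 1e-06 = 0.0003847 m. 1 week = 604800 s, so 364.4 week = 364.4 * 604800 = 2.2038912e+08 s. Combine: 0.0003847 m / 2.2038912e+08 s = 1.745549e-12 m/s. 1 km/h = 0.27777778 m/s, so 1.745549e-12 m/s = 1.745549e-12 / 0.27777778 = 6.2839763e-12 km/h ≈ 6.284e-12 km/h (4 s.f.).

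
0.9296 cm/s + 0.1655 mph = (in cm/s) 1 cm/s = 0.01 m/s, so 0.9296 cm/s = 0.9296 * 0.01 = 0.009296 m/s. 1 mph = 0.44704 m/s, so 0.1655 mph = 0.1655 * 0.44704 = 0.07398512 m/s. Sum: 0.009296 + 0.07398512 = 0.08328112 m/s. 1 cm/s = 0.01 m/s, so 0.08328112 m/s = 0.08328112 / 0.01 = 8.328112 cm/s ≈ 8.328 cm/s (4 s.f.). Final answer: 8.328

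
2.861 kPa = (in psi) 1 kPa = 1000 Pa, so 2.861 kPa = 2.861 * 1000 = 2861 Pa. 1 psi = 6894.7573 Pa, so 2861 Pa = 2861 / 6894.7573 = 0.41495297 psi ≈ 0.415 psi (4 s.f.). Final answer: 0.415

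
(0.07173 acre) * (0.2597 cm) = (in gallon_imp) 165.8. Check: 1 acre = 4046.8564 m^2, so 0.07173 acre = 0.07173 * 4046.8564 = 290.28101 m^2. 1 cm = 0.01 m, so 0.2597 cm = 0.2597 * 0.01 = 0.002597 m. Combine: 290.28101 m^2 * 0.002597 m = 0.75385979 m^3. 1 gallon_imp = 0.00454609 m^3, so 0.75385979 m^3 = 0.75385979 / 0.00454609 = 165.82597 gallon_imp ≈ 165.8 gallon_imp (4 s.f.).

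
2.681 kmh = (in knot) 1 kmh = 0.27777778 m/s, so 2.681 kmh = 2.681 * 0.27777778 = 0.74472222 m/s. 1 knot = 0.51444444 m/s, so 0.74472222 m/s = 0.74472222 / 0.51444444 = 1.4476242 knot ≈ 1.448 knot (4 s.f.). Final answer: 1.448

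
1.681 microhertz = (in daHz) 1 microhertz = 1e-06 Hz, so 1.681 microhertz = 1.681 * 1e-06 = 1.681e-06 Hz. 1 daHz = 10 Hz, so 1.681e-06 Hz = 1.681e-06 / 10 = 1.681e-07 daHz. Final answer: 1.681e-07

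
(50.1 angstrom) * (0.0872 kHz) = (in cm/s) 1 angstrom = 1e-10 m, so 50.1 angstrom = 50.1 * 1e-10 = 5.01e-09 m. 1 kHz = 1000 Hz, so 0.0872 kHz = 0.0872 * 1000 = 87.2 Hz. Combine: 5.01e-09 m * 87.2 Hz = 4.36872e-07 m/s. 1 cm/s = 0.01 m/s, so 4.36872e-07 m/s = 4.36872e-07 / 0.01 = 4.36872e-05 cm/s ≈ 4.369e-05 cm/s (4 s.f.). Final answer: 4.369e-05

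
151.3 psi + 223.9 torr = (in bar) 10.73. Check: 1 psi = 6894.7573 Pa, so 151.3 psi = 151.3 * 6894.7573 = 1043176.8 Pa. 1 torr = 133.32237 Pa, so 223.9 torr = 223.9 * 133.32237 = 29850.878 Pa. Sum: 1043176.8 + 29850.878 = 1073027.7 Pa. 1 bar = 100000 Pa, so 1073027.7 Pa = 1073027.7 / 100000 = 10.730277 bar ≈ 10.73 bar (4 s.f.).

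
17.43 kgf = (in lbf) 1 kgf = 9.80665 N, so 17.43 kgf = 17.43 * 9.80665 = 170.92991 N. 1 lbf = 4.4482216 N, so 170.92991 N = 170.92991 / 4.4482216 = 38.426572 lbf ≈ 38.43 lbf (4 s.f.). Final answer: 38.43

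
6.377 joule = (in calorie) 6.377 joule = 6.377 J. 1 calorie = 4.184 J, so 6.377 J = 6.377 / 4.184 = 1.5241396 calorie ≈ 1.524 calorie (4 s.f.). Final answer: 1.524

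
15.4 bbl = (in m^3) 2.448. Check: 1 bbl = 0.15898729 m^3, so 15.4 bbl = 15.4 * 0.15898729 = 2.4484043 m^3. Result: 2.4484043 m^3 ≈ 2.448 m^3 (4 s.f.).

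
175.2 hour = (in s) 1 hour = 3600 s, so 175.2 hour = 175.2 * 3600 = 630720 s. Result: 630720 s ≈ 6.307e+05 s (4 s.f.). Final answer: 6.307e+05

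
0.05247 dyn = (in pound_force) 1 dyn = 1e-05 N, so 0.05247 dyn = 0.05247 * 1e-05 = 5.247e-07 N. 1 pound_force = 4.4482216 N, so 5.247e-07 N = 5.247e-07 / 4.4482216 = 1.1795725e-07 pound_force ≈ 1.18e-07 pound_force (4 s.f.). Final answer: 1.18e-07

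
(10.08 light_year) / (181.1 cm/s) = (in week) 1 light_year = 9.4607305e+15 m, so 10.08 light_year = 10.08 * 9.4607305e+15 = 9.5364163e+16 m. 1 cm/s = 0.01 m/s, so 181.1 cm/s = 181.1 * 0.01 = 1.811 m/s. Combine: 9.5364163e+16 m / 1.811 m/s = 5.265829e+16 s. 1 week = 604800 s, so 5.265829e+16 s = 5.265829e+16 / 604800 = 8.7067278e+10 week ≈ 8.707e+10 week (4 s.f.). Final answer: 8.707e+10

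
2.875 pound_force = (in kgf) 1.304. Check: 1 pound_force = 4.4482216 N, so 2.875 pound_force = 2.875 * 4.4482216 = 12.788637 N. 1 kgf = 9.80665 N, so 12.788637 N = 12.788637 / 9.80665 = 1.3040781 kgf ≈ 1.304 kgf (4 s.f.).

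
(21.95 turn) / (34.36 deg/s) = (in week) 0.0003803. Check: 1 turn = 6.2831853 rad, so 21.95 turn = 21.95 * 6.2831853 = 137.91592 rad. 1 deg/s = 0.017453293 rad/s, so 34.36 deg/s = 34.36 * 0.017453293 = 0.59969513 rad/s. Combine: 137.91592 rad / 0.59969513 rad/s = 229.97672 s. 1 week = 604800 s, so 229.97672 s = 229.97672 / 604800 = 0.00038025251 week ≈ 0.0003803 week (4 s.f.).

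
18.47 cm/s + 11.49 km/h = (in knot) 6.563. Check: 1 cm/s = 0.01 m/s, so 18.47 cm/s = 18.47 * 0.01 = 0.1847 m/s. 1 km/h = 0.27777778 m/s, so 11.49 km/h = 11.49 * 0.27777778 = 3.1916667 m/s. Sum: 0.1847 + 3.1916667 = 3.3763667 m/s. 1 knot = 0.51444444 m/s, so 3.3763667 m/s = 3.3763667 / 0.51444444 = 6.5631317 knot ≈ 6.563 knot (4 s.f.).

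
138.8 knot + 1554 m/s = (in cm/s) 1 knot = 0.51444444 m/s, so 138.8 knot = 138.8 * 0.51444444 = 71.404889 m/s. 1554 m/s is already in m/s. Sum: 71.404889 + 1554 = 1625.4049 m/s. 1 cm/s = 0.01 m/s, so 1625.4049 m/s = 1625.4049 / 0.01 = 162540.49 cm/s ≈ 1.625e+05 cm/s (4 s.f.). Final answer: 1.625e+05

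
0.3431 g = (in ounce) 1 g = 0.001 kg, so 0.3431 g = 0.3431 * 0.001 = 0.0003431 kg. 1 ounce = 0.028349523 kg, so 0.0003431 kg = 0.0003431 / 0.028349523 = 0.012102496 ounce ≈ 0.0121 ounce (4 s.f.). Final answer: 0.0121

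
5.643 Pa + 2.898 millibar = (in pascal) 5.643 Pa is already in Pa. 1 millibar = 100 Pa, so 2.898 millibar = 2.898 * 100 = 289.8 Pa. Sum: 5.643 + 289.8 = 295.443 Pa. 295.443 Pa = 295.443 pascal ≈ 295.4 pascal (4 s.f.). Final answer: 295.4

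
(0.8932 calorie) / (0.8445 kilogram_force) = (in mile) 1 calorie = 4.184 J, so 0.8932 calorie = 0.8932 * 4.184 = 3.7371488 J. 1 kilogram_force = 9.80665 N, so 0.8445 kilogram_force = 0.8445 * 9.80665 = 8.2817159 N. Combine: 3.7371488 J / 8.2817159 N = 0.45125296 m. 1 mile = 1609.344 m, so 0.45125296 m = 0.45125296 / 1609.344 = 0.00028039559 mile ≈ 0.0002804 mile (4 s.f.). Final answer: 0.0002804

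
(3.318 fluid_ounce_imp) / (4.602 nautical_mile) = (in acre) 1 fluid_ounce_imp = 2.8413063e-05 m^3, so 3.318 fluid_ounce_imp = 3.318 * 2.8413063e-05 = 9.4274541e-05 m^3. 1 nautical_mile = 1852 m, so 4.602 nautical_mile = 4.602 * 1852 = 8522.904 m. Combine: 9.4274541e-05 m^3 / 8522.904 m = 1.1061317e-08 m^2. 1 acre = 4046.8564 m^2, so 1.1061317e-08 m^2 = 1.1061317e-08 / 4046.8564 = 2.7333109e-12 acre ≈ 2.733e-12 acre (4 s.f.). Final answer: 2.733e-12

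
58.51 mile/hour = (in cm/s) 2616. Check: 1 mile/hour = 0.44704 m/s, so 58.51 mile/hour = 58.51 * 0.44704 = 26.15631 m/s. 1 cm/s = 0.01 m/s, so 26.15631 m/s = 26.15631 / 0.01 = 2615.631 cm/s ≈ 2616 cm/s (4 s.f.).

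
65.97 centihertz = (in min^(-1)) 39.58. Check: 1 centihertz = 0.01 Hz, so 65.97 centihertz = 65.97 * 0.01 = 0.6597 Hz. 1 min^(-1) = 0.016666667 Hz, so 0.6597 Hz = 0.6597 / 0.016666667 = 39.582 min^(-1) ≈ 39.58 min^(-1) (4 s.f.).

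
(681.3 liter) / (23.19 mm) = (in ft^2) 1 liter = 0.001 m^3, so 681.3 liter = 681.3 * 0.001 = 0.6813 m^3. 1 mm = 0.001 m, so 23.19 mm = 23.19 * 0.001 = 0.02319 m. Combine: 0.6813 m^3 / 0.02319 m = 29.379043 m^2. 1 ft^2 = 0.09290304 m^2, so 29.379043 m^2 = 29.379043 / 0.09290304 = 316.23338 ft^2 ≈ 316.2 ft^2 (4 s.f.). Final answer: 316.2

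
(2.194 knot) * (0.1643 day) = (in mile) 9.956. Check: 1 knot = 0.51444444 m/s, so 2.194 knot = 2.194 * 0.51444444 = 1.1286911 m/s. 1 day = 86400 s, so 0.1643 day = 0.1643 * 86400 = 14195.52 s. Combine: 1.1286911 m/s * 14195.52 s = 16022.357 m. 1 mile = 1609.344 m, so 16022.357 m = 16022.357 / 1609.344 = 9.9558312 mile ≈ 9.956 mile (4 s.f.).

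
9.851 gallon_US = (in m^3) 0.03729. Check: 1 gallon_US = 0.0037854118 m^3, so 9.851 gallon_US = 9.851 * 0.0037854118 = 0.037290091 m^3. Result: 0.037290091 m^3 ≈ 0.03729 m^3 (4 s.f.).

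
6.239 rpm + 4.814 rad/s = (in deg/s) 1 rpm = 0.10471976 rad/s, so 6.239 rpm = 6.239 * 0.10471976 = 0.65334655 rad/s. 4.814 rad/s is already in rad/s. Sum: 0.65334655 + 4.814 = 5.4673466 rad/s. 1 deg/s = 0.017453293 rad/s, so 5.4673466 rad/s = 5.4673466 / 0.017453293 = 313.25588 deg/s ≈ 313.3 deg/s (4 s.f.). Final answer: 313.3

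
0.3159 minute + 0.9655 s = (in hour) 0.005533. Check: 1 minute = 60 s, so 0.3159 minute = 0.3159 * 60 = 18.954 s. 0.9655 s is already in s. Sum: 18.954 + 0.9655 = 19.9195 s. 1 hour = 3600 s, so 19.9195 s = 19.9195 / 3600 = 0.0055331944 hour ≈ 0.005533 hour (4 s.f.).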